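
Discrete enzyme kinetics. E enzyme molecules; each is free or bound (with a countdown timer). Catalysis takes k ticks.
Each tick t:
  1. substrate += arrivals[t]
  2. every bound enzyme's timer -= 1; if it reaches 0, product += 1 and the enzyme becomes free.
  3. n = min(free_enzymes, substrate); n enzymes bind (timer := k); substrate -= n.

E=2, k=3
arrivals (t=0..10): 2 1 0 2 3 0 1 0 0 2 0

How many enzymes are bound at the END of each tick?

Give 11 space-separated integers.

Answer: 2 2 2 2 2 2 2 2 2 2 2

Derivation:
t=0: arr=2 -> substrate=0 bound=2 product=0
t=1: arr=1 -> substrate=1 bound=2 product=0
t=2: arr=0 -> substrate=1 bound=2 product=0
t=3: arr=2 -> substrate=1 bound=2 product=2
t=4: arr=3 -> substrate=4 bound=2 product=2
t=5: arr=0 -> substrate=4 bound=2 product=2
t=6: arr=1 -> substrate=3 bound=2 product=4
t=7: arr=0 -> substrate=3 bound=2 product=4
t=8: arr=0 -> substrate=3 bound=2 product=4
t=9: arr=2 -> substrate=3 bound=2 product=6
t=10: arr=0 -> substrate=3 bound=2 product=6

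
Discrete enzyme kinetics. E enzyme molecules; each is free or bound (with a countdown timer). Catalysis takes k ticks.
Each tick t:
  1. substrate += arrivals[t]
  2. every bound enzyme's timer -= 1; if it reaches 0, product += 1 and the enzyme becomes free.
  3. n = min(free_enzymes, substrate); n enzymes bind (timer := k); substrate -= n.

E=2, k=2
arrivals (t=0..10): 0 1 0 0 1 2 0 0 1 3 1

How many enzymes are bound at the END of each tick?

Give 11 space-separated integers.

t=0: arr=0 -> substrate=0 bound=0 product=0
t=1: arr=1 -> substrate=0 bound=1 product=0
t=2: arr=0 -> substrate=0 bound=1 product=0
t=3: arr=0 -> substrate=0 bound=0 product=1
t=4: arr=1 -> substrate=0 bound=1 product=1
t=5: arr=2 -> substrate=1 bound=2 product=1
t=6: arr=0 -> substrate=0 bound=2 product=2
t=7: arr=0 -> substrate=0 bound=1 product=3
t=8: arr=1 -> substrate=0 bound=1 product=4
t=9: arr=3 -> substrate=2 bound=2 product=4
t=10: arr=1 -> substrate=2 bound=2 product=5

Answer: 0 1 1 0 1 2 2 1 1 2 2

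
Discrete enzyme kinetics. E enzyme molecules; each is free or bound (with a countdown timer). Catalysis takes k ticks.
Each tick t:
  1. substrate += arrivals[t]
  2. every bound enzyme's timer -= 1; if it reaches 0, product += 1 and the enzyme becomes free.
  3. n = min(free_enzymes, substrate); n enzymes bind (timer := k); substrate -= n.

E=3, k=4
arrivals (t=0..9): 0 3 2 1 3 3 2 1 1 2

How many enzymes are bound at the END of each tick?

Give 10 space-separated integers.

t=0: arr=0 -> substrate=0 bound=0 product=0
t=1: arr=3 -> substrate=0 bound=3 product=0
t=2: arr=2 -> substrate=2 bound=3 product=0
t=3: arr=1 -> substrate=3 bound=3 product=0
t=4: arr=3 -> substrate=6 bound=3 product=0
t=5: arr=3 -> substrate=6 bound=3 product=3
t=6: arr=2 -> substrate=8 bound=3 product=3
t=7: arr=1 -> substrate=9 bound=3 product=3
t=8: arr=1 -> substrate=10 bound=3 product=3
t=9: arr=2 -> substrate=9 bound=3 product=6

Answer: 0 3 3 3 3 3 3 3 3 3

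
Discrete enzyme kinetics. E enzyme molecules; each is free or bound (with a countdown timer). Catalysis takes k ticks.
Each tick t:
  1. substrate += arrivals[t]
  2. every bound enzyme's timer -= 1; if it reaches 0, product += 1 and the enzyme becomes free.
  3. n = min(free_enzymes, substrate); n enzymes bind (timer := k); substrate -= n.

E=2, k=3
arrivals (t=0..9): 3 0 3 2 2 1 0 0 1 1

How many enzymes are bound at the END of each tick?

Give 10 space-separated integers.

t=0: arr=3 -> substrate=1 bound=2 product=0
t=1: arr=0 -> substrate=1 bound=2 product=0
t=2: arr=3 -> substrate=4 bound=2 product=0
t=3: arr=2 -> substrate=4 bound=2 product=2
t=4: arr=2 -> substrate=6 bound=2 product=2
t=5: arr=1 -> substrate=7 bound=2 product=2
t=6: arr=0 -> substrate=5 bound=2 product=4
t=7: arr=0 -> substrate=5 bound=2 product=4
t=8: arr=1 -> substrate=6 bound=2 product=4
t=9: arr=1 -> substrate=5 bound=2 product=6

Answer: 2 2 2 2 2 2 2 2 2 2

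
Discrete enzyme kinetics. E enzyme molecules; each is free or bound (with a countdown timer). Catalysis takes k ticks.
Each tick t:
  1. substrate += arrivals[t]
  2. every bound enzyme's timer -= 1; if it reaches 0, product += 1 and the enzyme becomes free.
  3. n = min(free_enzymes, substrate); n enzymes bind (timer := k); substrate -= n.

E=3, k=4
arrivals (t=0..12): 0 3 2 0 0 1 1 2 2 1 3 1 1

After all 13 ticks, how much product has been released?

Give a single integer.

t=0: arr=0 -> substrate=0 bound=0 product=0
t=1: arr=3 -> substrate=0 bound=3 product=0
t=2: arr=2 -> substrate=2 bound=3 product=0
t=3: arr=0 -> substrate=2 bound=3 product=0
t=4: arr=0 -> substrate=2 bound=3 product=0
t=5: arr=1 -> substrate=0 bound=3 product=3
t=6: arr=1 -> substrate=1 bound=3 product=3
t=7: arr=2 -> substrate=3 bound=3 product=3
t=8: arr=2 -> substrate=5 bound=3 product=3
t=9: arr=1 -> substrate=3 bound=3 product=6
t=10: arr=3 -> substrate=6 bound=3 product=6
t=11: arr=1 -> substrate=7 bound=3 product=6
t=12: arr=1 -> substrate=8 bound=3 product=6

Answer: 6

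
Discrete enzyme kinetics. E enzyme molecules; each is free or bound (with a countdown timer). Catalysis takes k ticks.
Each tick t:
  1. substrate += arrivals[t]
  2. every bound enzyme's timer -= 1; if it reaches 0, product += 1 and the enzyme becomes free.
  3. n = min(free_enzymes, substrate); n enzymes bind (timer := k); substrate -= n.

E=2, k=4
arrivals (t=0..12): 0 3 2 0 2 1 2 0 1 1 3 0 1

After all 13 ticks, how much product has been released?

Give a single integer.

t=0: arr=0 -> substrate=0 bound=0 product=0
t=1: arr=3 -> substrate=1 bound=2 product=0
t=2: arr=2 -> substrate=3 bound=2 product=0
t=3: arr=0 -> substrate=3 bound=2 product=0
t=4: arr=2 -> substrate=5 bound=2 product=0
t=5: arr=1 -> substrate=4 bound=2 product=2
t=6: arr=2 -> substrate=6 bound=2 product=2
t=7: arr=0 -> substrate=6 bound=2 product=2
t=8: arr=1 -> substrate=7 bound=2 product=2
t=9: arr=1 -> substrate=6 bound=2 product=4
t=10: arr=3 -> substrate=9 bound=2 product=4
t=11: arr=0 -> substrate=9 bound=2 product=4
t=12: arr=1 -> substrate=10 bound=2 product=4

Answer: 4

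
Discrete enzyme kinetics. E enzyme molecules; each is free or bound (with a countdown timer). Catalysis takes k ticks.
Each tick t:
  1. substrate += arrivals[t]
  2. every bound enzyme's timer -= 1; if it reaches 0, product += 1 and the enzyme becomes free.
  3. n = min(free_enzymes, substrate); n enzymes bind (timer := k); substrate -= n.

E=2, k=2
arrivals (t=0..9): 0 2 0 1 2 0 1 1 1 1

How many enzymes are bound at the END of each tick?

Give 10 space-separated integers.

Answer: 0 2 2 1 2 2 2 2 2 2

Derivation:
t=0: arr=0 -> substrate=0 bound=0 product=0
t=1: arr=2 -> substrate=0 bound=2 product=0
t=2: arr=0 -> substrate=0 bound=2 product=0
t=3: arr=1 -> substrate=0 bound=1 product=2
t=4: arr=2 -> substrate=1 bound=2 product=2
t=5: arr=0 -> substrate=0 bound=2 product=3
t=6: arr=1 -> substrate=0 bound=2 product=4
t=7: arr=1 -> substrate=0 bound=2 product=5
t=8: arr=1 -> substrate=0 bound=2 product=6
t=9: arr=1 -> substrate=0 bound=2 product=7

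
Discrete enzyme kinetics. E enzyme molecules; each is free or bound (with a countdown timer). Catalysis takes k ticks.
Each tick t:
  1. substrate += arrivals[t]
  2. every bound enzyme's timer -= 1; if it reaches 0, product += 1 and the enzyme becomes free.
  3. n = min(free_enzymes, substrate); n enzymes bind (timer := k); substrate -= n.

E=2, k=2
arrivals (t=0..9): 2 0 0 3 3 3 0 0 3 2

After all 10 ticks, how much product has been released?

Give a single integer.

Answer: 8

Derivation:
t=0: arr=2 -> substrate=0 bound=2 product=0
t=1: arr=0 -> substrate=0 bound=2 product=0
t=2: arr=0 -> substrate=0 bound=0 product=2
t=3: arr=3 -> substrate=1 bound=2 product=2
t=4: arr=3 -> substrate=4 bound=2 product=2
t=5: arr=3 -> substrate=5 bound=2 product=4
t=6: arr=0 -> substrate=5 bound=2 product=4
t=7: arr=0 -> substrate=3 bound=2 product=6
t=8: arr=3 -> substrate=6 bound=2 product=6
t=9: arr=2 -> substrate=6 bound=2 product=8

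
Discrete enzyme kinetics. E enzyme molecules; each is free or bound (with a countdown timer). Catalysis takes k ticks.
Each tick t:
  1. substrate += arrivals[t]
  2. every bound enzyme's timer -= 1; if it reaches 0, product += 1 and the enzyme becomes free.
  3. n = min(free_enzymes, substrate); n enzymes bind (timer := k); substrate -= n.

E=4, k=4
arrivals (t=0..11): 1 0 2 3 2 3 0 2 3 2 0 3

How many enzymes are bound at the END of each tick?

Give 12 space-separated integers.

t=0: arr=1 -> substrate=0 bound=1 product=0
t=1: arr=0 -> substrate=0 bound=1 product=0
t=2: arr=2 -> substrate=0 bound=3 product=0
t=3: arr=3 -> substrate=2 bound=4 product=0
t=4: arr=2 -> substrate=3 bound=4 product=1
t=5: arr=3 -> substrate=6 bound=4 product=1
t=6: arr=0 -> substrate=4 bound=4 product=3
t=7: arr=2 -> substrate=5 bound=4 product=4
t=8: arr=3 -> substrate=7 bound=4 product=5
t=9: arr=2 -> substrate=9 bound=4 product=5
t=10: arr=0 -> substrate=7 bound=4 product=7
t=11: arr=3 -> substrate=9 bound=4 product=8

Answer: 1 1 3 4 4 4 4 4 4 4 4 4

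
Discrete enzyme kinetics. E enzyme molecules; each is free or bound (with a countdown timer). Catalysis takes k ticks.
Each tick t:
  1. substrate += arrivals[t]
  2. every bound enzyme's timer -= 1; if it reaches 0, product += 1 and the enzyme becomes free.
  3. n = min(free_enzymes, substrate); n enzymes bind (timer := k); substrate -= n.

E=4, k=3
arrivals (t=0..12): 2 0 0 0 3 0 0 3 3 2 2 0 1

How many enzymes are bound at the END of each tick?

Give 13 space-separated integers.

t=0: arr=2 -> substrate=0 bound=2 product=0
t=1: arr=0 -> substrate=0 bound=2 product=0
t=2: arr=0 -> substrate=0 bound=2 product=0
t=3: arr=0 -> substrate=0 bound=0 product=2
t=4: arr=3 -> substrate=0 bound=3 product=2
t=5: arr=0 -> substrate=0 bound=3 product=2
t=6: arr=0 -> substrate=0 bound=3 product=2
t=7: arr=3 -> substrate=0 bound=3 product=5
t=8: arr=3 -> substrate=2 bound=4 product=5
t=9: arr=2 -> substrate=4 bound=4 product=5
t=10: arr=2 -> substrate=3 bound=4 product=8
t=11: arr=0 -> substrate=2 bound=4 product=9
t=12: arr=1 -> substrate=3 bound=4 product=9

Answer: 2 2 2 0 3 3 3 3 4 4 4 4 4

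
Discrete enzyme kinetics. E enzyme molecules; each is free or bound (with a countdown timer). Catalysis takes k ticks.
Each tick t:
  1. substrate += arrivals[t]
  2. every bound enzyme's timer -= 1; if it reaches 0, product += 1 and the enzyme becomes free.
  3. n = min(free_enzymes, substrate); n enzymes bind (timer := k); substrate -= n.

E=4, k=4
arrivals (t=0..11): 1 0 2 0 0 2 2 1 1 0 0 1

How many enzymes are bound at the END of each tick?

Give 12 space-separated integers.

t=0: arr=1 -> substrate=0 bound=1 product=0
t=1: arr=0 -> substrate=0 bound=1 product=0
t=2: arr=2 -> substrate=0 bound=3 product=0
t=3: arr=0 -> substrate=0 bound=3 product=0
t=4: arr=0 -> substrate=0 bound=2 product=1
t=5: arr=2 -> substrate=0 bound=4 product=1
t=6: arr=2 -> substrate=0 bound=4 product=3
t=7: arr=1 -> substrate=1 bound=4 product=3
t=8: arr=1 -> substrate=2 bound=4 product=3
t=9: arr=0 -> substrate=0 bound=4 product=5
t=10: arr=0 -> substrate=0 bound=2 product=7
t=11: arr=1 -> substrate=0 bound=3 product=7

Answer: 1 1 3 3 2 4 4 4 4 4 2 3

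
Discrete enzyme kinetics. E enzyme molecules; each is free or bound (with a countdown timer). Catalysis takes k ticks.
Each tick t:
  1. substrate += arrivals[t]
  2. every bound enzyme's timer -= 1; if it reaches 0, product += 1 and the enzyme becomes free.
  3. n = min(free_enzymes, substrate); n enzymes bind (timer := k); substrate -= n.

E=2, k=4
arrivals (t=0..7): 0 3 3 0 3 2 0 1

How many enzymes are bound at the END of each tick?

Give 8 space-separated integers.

Answer: 0 2 2 2 2 2 2 2

Derivation:
t=0: arr=0 -> substrate=0 bound=0 product=0
t=1: arr=3 -> substrate=1 bound=2 product=0
t=2: arr=3 -> substrate=4 bound=2 product=0
t=3: arr=0 -> substrate=4 bound=2 product=0
t=4: arr=3 -> substrate=7 bound=2 product=0
t=5: arr=2 -> substrate=7 bound=2 product=2
t=6: arr=0 -> substrate=7 bound=2 product=2
t=7: arr=1 -> substrate=8 bound=2 product=2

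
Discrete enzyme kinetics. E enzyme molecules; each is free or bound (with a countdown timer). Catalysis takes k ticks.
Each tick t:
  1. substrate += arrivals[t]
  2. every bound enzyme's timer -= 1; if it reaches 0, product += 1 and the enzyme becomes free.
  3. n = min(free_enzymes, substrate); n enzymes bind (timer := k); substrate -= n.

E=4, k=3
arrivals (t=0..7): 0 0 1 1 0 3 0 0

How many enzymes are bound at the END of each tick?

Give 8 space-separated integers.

Answer: 0 0 1 2 2 4 3 3

Derivation:
t=0: arr=0 -> substrate=0 bound=0 product=0
t=1: arr=0 -> substrate=0 bound=0 product=0
t=2: arr=1 -> substrate=0 bound=1 product=0
t=3: arr=1 -> substrate=0 bound=2 product=0
t=4: arr=0 -> substrate=0 bound=2 product=0
t=5: arr=3 -> substrate=0 bound=4 product=1
t=6: arr=0 -> substrate=0 bound=3 product=2
t=7: arr=0 -> substrate=0 bound=3 product=2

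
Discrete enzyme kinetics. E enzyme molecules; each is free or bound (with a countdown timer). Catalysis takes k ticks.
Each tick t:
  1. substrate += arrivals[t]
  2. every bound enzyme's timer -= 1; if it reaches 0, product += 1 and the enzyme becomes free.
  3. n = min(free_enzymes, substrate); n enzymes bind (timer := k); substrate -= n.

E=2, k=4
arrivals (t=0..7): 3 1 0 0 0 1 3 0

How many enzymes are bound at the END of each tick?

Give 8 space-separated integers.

t=0: arr=3 -> substrate=1 bound=2 product=0
t=1: arr=1 -> substrate=2 bound=2 product=0
t=2: arr=0 -> substrate=2 bound=2 product=0
t=3: arr=0 -> substrate=2 bound=2 product=0
t=4: arr=0 -> substrate=0 bound=2 product=2
t=5: arr=1 -> substrate=1 bound=2 product=2
t=6: arr=3 -> substrate=4 bound=2 product=2
t=7: arr=0 -> substrate=4 bound=2 product=2

Answer: 2 2 2 2 2 2 2 2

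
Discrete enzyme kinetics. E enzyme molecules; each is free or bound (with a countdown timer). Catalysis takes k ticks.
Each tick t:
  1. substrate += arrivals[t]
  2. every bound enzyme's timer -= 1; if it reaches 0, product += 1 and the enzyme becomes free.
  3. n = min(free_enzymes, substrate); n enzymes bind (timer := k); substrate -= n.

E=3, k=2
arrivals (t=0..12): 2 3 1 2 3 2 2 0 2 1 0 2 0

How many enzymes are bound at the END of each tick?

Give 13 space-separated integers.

t=0: arr=2 -> substrate=0 bound=2 product=0
t=1: arr=3 -> substrate=2 bound=3 product=0
t=2: arr=1 -> substrate=1 bound=3 product=2
t=3: arr=2 -> substrate=2 bound=3 product=3
t=4: arr=3 -> substrate=3 bound=3 product=5
t=5: arr=2 -> substrate=4 bound=3 product=6
t=6: arr=2 -> substrate=4 bound=3 product=8
t=7: arr=0 -> substrate=3 bound=3 product=9
t=8: arr=2 -> substrate=3 bound=3 product=11
t=9: arr=1 -> substrate=3 bound=3 product=12
t=10: arr=0 -> substrate=1 bound=3 product=14
t=11: arr=2 -> substrate=2 bound=3 product=15
t=12: arr=0 -> substrate=0 bound=3 product=17

Answer: 2 3 3 3 3 3 3 3 3 3 3 3 3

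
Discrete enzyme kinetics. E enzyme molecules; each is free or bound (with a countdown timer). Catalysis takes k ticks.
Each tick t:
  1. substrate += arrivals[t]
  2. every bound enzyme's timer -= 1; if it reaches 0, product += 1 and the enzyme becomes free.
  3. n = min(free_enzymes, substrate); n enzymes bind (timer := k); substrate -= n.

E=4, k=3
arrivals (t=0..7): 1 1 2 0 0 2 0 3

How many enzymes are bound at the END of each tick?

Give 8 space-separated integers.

Answer: 1 2 4 3 2 2 2 4

Derivation:
t=0: arr=1 -> substrate=0 bound=1 product=0
t=1: arr=1 -> substrate=0 bound=2 product=0
t=2: arr=2 -> substrate=0 bound=4 product=0
t=3: arr=0 -> substrate=0 bound=3 product=1
t=4: arr=0 -> substrate=0 bound=2 product=2
t=5: arr=2 -> substrate=0 bound=2 product=4
t=6: arr=0 -> substrate=0 bound=2 product=4
t=7: arr=3 -> substrate=1 bound=4 product=4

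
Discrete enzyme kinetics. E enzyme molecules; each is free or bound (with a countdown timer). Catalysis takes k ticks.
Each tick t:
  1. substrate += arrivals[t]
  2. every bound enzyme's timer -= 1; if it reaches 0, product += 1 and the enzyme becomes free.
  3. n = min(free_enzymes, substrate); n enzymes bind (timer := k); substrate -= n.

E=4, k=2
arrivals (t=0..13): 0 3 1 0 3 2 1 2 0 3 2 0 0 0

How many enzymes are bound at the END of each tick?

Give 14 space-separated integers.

Answer: 0 3 4 1 3 4 3 4 2 3 4 2 1 0

Derivation:
t=0: arr=0 -> substrate=0 bound=0 product=0
t=1: arr=3 -> substrate=0 bound=3 product=0
t=2: arr=1 -> substrate=0 bound=4 product=0
t=3: arr=0 -> substrate=0 bound=1 product=3
t=4: arr=3 -> substrate=0 bound=3 product=4
t=5: arr=2 -> substrate=1 bound=4 product=4
t=6: arr=1 -> substrate=0 bound=3 product=7
t=7: arr=2 -> substrate=0 bound=4 product=8
t=8: arr=0 -> substrate=0 bound=2 product=10
t=9: arr=3 -> substrate=0 bound=3 product=12
t=10: arr=2 -> substrate=1 bound=4 product=12
t=11: arr=0 -> substrate=0 bound=2 product=15
t=12: arr=0 -> substrate=0 bound=1 product=16
t=13: arr=0 -> substrate=0 bound=0 product=17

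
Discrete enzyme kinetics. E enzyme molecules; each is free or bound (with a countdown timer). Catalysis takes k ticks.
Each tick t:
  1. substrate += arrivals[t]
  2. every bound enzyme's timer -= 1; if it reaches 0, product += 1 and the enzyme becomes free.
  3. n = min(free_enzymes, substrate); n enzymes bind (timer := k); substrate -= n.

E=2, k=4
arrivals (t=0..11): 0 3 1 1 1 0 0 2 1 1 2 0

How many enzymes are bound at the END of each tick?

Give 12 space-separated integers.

Answer: 0 2 2 2 2 2 2 2 2 2 2 2

Derivation:
t=0: arr=0 -> substrate=0 bound=0 product=0
t=1: arr=3 -> substrate=1 bound=2 product=0
t=2: arr=1 -> substrate=2 bound=2 product=0
t=3: arr=1 -> substrate=3 bound=2 product=0
t=4: arr=1 -> substrate=4 bound=2 product=0
t=5: arr=0 -> substrate=2 bound=2 product=2
t=6: arr=0 -> substrate=2 bound=2 product=2
t=7: arr=2 -> substrate=4 bound=2 product=2
t=8: arr=1 -> substrate=5 bound=2 product=2
t=9: arr=1 -> substrate=4 bound=2 product=4
t=10: arr=2 -> substrate=6 bound=2 product=4
t=11: arr=0 -> substrate=6 bound=2 product=4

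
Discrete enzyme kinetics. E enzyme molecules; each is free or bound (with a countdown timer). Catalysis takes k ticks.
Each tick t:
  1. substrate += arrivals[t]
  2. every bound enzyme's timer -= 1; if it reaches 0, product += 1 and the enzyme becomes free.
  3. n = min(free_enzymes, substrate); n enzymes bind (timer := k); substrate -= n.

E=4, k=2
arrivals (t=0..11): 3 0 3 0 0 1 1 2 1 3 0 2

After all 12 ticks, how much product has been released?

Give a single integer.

t=0: arr=3 -> substrate=0 bound=3 product=0
t=1: arr=0 -> substrate=0 bound=3 product=0
t=2: arr=3 -> substrate=0 bound=3 product=3
t=3: arr=0 -> substrate=0 bound=3 product=3
t=4: arr=0 -> substrate=0 bound=0 product=6
t=5: arr=1 -> substrate=0 bound=1 product=6
t=6: arr=1 -> substrate=0 bound=2 product=6
t=7: arr=2 -> substrate=0 bound=3 product=7
t=8: arr=1 -> substrate=0 bound=3 product=8
t=9: arr=3 -> substrate=0 bound=4 product=10
t=10: arr=0 -> substrate=0 bound=3 product=11
t=11: arr=2 -> substrate=0 bound=2 product=14

Answer: 14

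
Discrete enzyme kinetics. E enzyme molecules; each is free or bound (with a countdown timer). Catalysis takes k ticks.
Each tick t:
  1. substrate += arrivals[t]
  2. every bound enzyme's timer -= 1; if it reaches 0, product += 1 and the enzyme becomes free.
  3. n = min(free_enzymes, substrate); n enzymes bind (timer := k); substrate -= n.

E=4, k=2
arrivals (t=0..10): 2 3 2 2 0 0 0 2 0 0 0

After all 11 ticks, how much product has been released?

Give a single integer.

t=0: arr=2 -> substrate=0 bound=2 product=0
t=1: arr=3 -> substrate=1 bound=4 product=0
t=2: arr=2 -> substrate=1 bound=4 product=2
t=3: arr=2 -> substrate=1 bound=4 product=4
t=4: arr=0 -> substrate=0 bound=3 product=6
t=5: arr=0 -> substrate=0 bound=1 product=8
t=6: arr=0 -> substrate=0 bound=0 product=9
t=7: arr=2 -> substrate=0 bound=2 product=9
t=8: arr=0 -> substrate=0 bound=2 product=9
t=9: arr=0 -> substrate=0 bound=0 product=11
t=10: arr=0 -> substrate=0 bound=0 product=11

Answer: 11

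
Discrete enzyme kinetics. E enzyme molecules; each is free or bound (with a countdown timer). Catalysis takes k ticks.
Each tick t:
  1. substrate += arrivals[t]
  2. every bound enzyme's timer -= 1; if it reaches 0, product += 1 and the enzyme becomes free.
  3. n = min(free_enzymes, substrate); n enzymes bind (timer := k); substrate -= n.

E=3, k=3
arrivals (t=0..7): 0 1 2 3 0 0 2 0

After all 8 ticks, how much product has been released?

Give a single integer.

t=0: arr=0 -> substrate=0 bound=0 product=0
t=1: arr=1 -> substrate=0 bound=1 product=0
t=2: arr=2 -> substrate=0 bound=3 product=0
t=3: arr=3 -> substrate=3 bound=3 product=0
t=4: arr=0 -> substrate=2 bound=3 product=1
t=5: arr=0 -> substrate=0 bound=3 product=3
t=6: arr=2 -> substrate=2 bound=3 product=3
t=7: arr=0 -> substrate=1 bound=3 product=4

Answer: 4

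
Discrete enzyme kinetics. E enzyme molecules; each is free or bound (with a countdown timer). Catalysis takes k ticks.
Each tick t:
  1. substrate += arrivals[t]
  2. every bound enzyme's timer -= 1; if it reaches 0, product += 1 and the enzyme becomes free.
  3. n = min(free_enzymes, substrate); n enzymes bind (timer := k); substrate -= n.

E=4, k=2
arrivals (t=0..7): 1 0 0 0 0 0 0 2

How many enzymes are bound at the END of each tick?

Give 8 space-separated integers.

t=0: arr=1 -> substrate=0 bound=1 product=0
t=1: arr=0 -> substrate=0 bound=1 product=0
t=2: arr=0 -> substrate=0 bound=0 product=1
t=3: arr=0 -> substrate=0 bound=0 product=1
t=4: arr=0 -> substrate=0 bound=0 product=1
t=5: arr=0 -> substrate=0 bound=0 product=1
t=6: arr=0 -> substrate=0 bound=0 product=1
t=7: arr=2 -> substrate=0 bound=2 product=1

Answer: 1 1 0 0 0 0 0 2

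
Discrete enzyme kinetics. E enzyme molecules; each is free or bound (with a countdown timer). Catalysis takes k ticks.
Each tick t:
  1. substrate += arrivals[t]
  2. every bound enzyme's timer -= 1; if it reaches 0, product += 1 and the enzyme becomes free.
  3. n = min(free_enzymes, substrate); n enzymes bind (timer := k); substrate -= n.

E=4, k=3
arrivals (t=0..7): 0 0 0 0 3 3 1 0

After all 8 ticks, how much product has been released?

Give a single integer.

Answer: 3

Derivation:
t=0: arr=0 -> substrate=0 bound=0 product=0
t=1: arr=0 -> substrate=0 bound=0 product=0
t=2: arr=0 -> substrate=0 bound=0 product=0
t=3: arr=0 -> substrate=0 bound=0 product=0
t=4: arr=3 -> substrate=0 bound=3 product=0
t=5: arr=3 -> substrate=2 bound=4 product=0
t=6: arr=1 -> substrate=3 bound=4 product=0
t=7: arr=0 -> substrate=0 bound=4 product=3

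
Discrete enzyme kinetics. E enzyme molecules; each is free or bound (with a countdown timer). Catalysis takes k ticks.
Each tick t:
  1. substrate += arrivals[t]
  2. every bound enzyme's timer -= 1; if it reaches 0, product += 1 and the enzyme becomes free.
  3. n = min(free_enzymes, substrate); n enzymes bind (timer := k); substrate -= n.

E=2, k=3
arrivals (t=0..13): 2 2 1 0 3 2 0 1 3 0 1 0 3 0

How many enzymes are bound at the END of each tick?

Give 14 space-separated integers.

t=0: arr=2 -> substrate=0 bound=2 product=0
t=1: arr=2 -> substrate=2 bound=2 product=0
t=2: arr=1 -> substrate=3 bound=2 product=0
t=3: arr=0 -> substrate=1 bound=2 product=2
t=4: arr=3 -> substrate=4 bound=2 product=2
t=5: arr=2 -> substrate=6 bound=2 product=2
t=6: arr=0 -> substrate=4 bound=2 product=4
t=7: arr=1 -> substrate=5 bound=2 product=4
t=8: arr=3 -> substrate=8 bound=2 product=4
t=9: arr=0 -> substrate=6 bound=2 product=6
t=10: arr=1 -> substrate=7 bound=2 product=6
t=11: arr=0 -> substrate=7 bound=2 product=6
t=12: arr=3 -> substrate=8 bound=2 product=8
t=13: arr=0 -> substrate=8 bound=2 product=8

Answer: 2 2 2 2 2 2 2 2 2 2 2 2 2 2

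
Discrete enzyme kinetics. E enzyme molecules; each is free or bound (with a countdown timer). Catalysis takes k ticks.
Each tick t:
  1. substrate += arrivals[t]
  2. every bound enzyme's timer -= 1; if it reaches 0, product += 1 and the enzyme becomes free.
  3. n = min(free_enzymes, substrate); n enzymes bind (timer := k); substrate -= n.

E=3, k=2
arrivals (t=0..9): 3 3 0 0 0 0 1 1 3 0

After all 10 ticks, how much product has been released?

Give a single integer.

Answer: 8

Derivation:
t=0: arr=3 -> substrate=0 bound=3 product=0
t=1: arr=3 -> substrate=3 bound=3 product=0
t=2: arr=0 -> substrate=0 bound=3 product=3
t=3: arr=0 -> substrate=0 bound=3 product=3
t=4: arr=0 -> substrate=0 bound=0 product=6
t=5: arr=0 -> substrate=0 bound=0 product=6
t=6: arr=1 -> substrate=0 bound=1 product=6
t=7: arr=1 -> substrate=0 bound=2 product=6
t=8: arr=3 -> substrate=1 bound=3 product=7
t=9: arr=0 -> substrate=0 bound=3 product=8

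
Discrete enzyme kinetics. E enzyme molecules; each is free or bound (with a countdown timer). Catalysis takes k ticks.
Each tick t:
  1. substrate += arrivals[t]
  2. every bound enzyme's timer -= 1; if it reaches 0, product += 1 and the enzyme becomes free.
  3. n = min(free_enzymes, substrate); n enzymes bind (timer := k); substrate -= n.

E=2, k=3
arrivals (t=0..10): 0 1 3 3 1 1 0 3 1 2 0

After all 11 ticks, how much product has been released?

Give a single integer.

t=0: arr=0 -> substrate=0 bound=0 product=0
t=1: arr=1 -> substrate=0 bound=1 product=0
t=2: arr=3 -> substrate=2 bound=2 product=0
t=3: arr=3 -> substrate=5 bound=2 product=0
t=4: arr=1 -> substrate=5 bound=2 product=1
t=5: arr=1 -> substrate=5 bound=2 product=2
t=6: arr=0 -> substrate=5 bound=2 product=2
t=7: arr=3 -> substrate=7 bound=2 product=3
t=8: arr=1 -> substrate=7 bound=2 product=4
t=9: arr=2 -> substrate=9 bound=2 product=4
t=10: arr=0 -> substrate=8 bound=2 product=5

Answer: 5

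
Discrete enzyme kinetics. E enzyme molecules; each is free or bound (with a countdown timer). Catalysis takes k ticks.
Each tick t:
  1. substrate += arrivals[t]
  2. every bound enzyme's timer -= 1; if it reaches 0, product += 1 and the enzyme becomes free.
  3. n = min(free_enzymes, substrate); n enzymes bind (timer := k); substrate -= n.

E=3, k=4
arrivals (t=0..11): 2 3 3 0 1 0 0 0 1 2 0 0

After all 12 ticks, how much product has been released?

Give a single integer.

Answer: 6

Derivation:
t=0: arr=2 -> substrate=0 bound=2 product=0
t=1: arr=3 -> substrate=2 bound=3 product=0
t=2: arr=3 -> substrate=5 bound=3 product=0
t=3: arr=0 -> substrate=5 bound=3 product=0
t=4: arr=1 -> substrate=4 bound=3 product=2
t=5: arr=0 -> substrate=3 bound=3 product=3
t=6: arr=0 -> substrate=3 bound=3 product=3
t=7: arr=0 -> substrate=3 bound=3 product=3
t=8: arr=1 -> substrate=2 bound=3 product=5
t=9: arr=2 -> substrate=3 bound=3 product=6
t=10: arr=0 -> substrate=3 bound=3 product=6
t=11: arr=0 -> substrate=3 bound=3 product=6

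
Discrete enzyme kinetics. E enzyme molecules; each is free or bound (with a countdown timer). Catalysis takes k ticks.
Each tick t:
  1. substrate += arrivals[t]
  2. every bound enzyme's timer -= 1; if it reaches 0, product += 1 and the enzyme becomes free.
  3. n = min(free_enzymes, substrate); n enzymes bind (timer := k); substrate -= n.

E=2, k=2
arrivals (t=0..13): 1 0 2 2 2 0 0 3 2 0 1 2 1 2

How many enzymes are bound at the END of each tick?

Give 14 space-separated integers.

Answer: 1 1 2 2 2 2 2 2 2 2 2 2 2 2

Derivation:
t=0: arr=1 -> substrate=0 bound=1 product=0
t=1: arr=0 -> substrate=0 bound=1 product=0
t=2: arr=2 -> substrate=0 bound=2 product=1
t=3: arr=2 -> substrate=2 bound=2 product=1
t=4: arr=2 -> substrate=2 bound=2 product=3
t=5: arr=0 -> substrate=2 bound=2 product=3
t=6: arr=0 -> substrate=0 bound=2 product=5
t=7: arr=3 -> substrate=3 bound=2 product=5
t=8: arr=2 -> substrate=3 bound=2 product=7
t=9: arr=0 -> substrate=3 bound=2 product=7
t=10: arr=1 -> substrate=2 bound=2 product=9
t=11: arr=2 -> substrate=4 bound=2 product=9
t=12: arr=1 -> substrate=3 bound=2 product=11
t=13: arr=2 -> substrate=5 bound=2 product=11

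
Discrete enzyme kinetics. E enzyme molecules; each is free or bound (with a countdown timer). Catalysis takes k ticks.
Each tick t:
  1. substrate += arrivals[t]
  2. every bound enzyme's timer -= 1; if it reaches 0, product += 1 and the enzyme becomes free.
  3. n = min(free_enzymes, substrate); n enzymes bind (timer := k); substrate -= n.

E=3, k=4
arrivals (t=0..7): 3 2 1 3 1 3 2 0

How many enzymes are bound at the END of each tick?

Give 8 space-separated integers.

Answer: 3 3 3 3 3 3 3 3

Derivation:
t=0: arr=3 -> substrate=0 bound=3 product=0
t=1: arr=2 -> substrate=2 bound=3 product=0
t=2: arr=1 -> substrate=3 bound=3 product=0
t=3: arr=3 -> substrate=6 bound=3 product=0
t=4: arr=1 -> substrate=4 bound=3 product=3
t=5: arr=3 -> substrate=7 bound=3 product=3
t=6: arr=2 -> substrate=9 bound=3 product=3
t=7: arr=0 -> substrate=9 bound=3 product=3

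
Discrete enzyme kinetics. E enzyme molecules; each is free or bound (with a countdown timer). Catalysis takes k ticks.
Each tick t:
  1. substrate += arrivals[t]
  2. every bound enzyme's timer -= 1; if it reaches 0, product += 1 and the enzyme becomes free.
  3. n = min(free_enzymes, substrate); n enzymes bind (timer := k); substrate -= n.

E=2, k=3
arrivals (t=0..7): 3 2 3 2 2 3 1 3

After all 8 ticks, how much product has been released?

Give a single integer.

Answer: 4

Derivation:
t=0: arr=3 -> substrate=1 bound=2 product=0
t=1: arr=2 -> substrate=3 bound=2 product=0
t=2: arr=3 -> substrate=6 bound=2 product=0
t=3: arr=2 -> substrate=6 bound=2 product=2
t=4: arr=2 -> substrate=8 bound=2 product=2
t=5: arr=3 -> substrate=11 bound=2 product=2
t=6: arr=1 -> substrate=10 bound=2 product=4
t=7: arr=3 -> substrate=13 bound=2 product=4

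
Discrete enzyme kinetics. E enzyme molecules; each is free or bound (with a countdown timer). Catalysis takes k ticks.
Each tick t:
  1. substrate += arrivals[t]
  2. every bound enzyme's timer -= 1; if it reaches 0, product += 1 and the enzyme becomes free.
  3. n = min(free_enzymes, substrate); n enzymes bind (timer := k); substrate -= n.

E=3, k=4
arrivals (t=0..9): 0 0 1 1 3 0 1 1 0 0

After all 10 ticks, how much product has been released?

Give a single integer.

Answer: 3

Derivation:
t=0: arr=0 -> substrate=0 bound=0 product=0
t=1: arr=0 -> substrate=0 bound=0 product=0
t=2: arr=1 -> substrate=0 bound=1 product=0
t=3: arr=1 -> substrate=0 bound=2 product=0
t=4: arr=3 -> substrate=2 bound=3 product=0
t=5: arr=0 -> substrate=2 bound=3 product=0
t=6: arr=1 -> substrate=2 bound=3 product=1
t=7: arr=1 -> substrate=2 bound=3 product=2
t=8: arr=0 -> substrate=1 bound=3 product=3
t=9: arr=0 -> substrate=1 bound=3 product=3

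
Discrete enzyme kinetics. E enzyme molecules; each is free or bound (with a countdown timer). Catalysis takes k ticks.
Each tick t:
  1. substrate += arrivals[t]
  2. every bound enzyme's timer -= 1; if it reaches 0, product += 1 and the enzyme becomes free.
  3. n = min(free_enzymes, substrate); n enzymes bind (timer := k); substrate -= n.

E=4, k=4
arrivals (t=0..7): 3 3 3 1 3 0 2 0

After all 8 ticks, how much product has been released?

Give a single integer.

Answer: 4

Derivation:
t=0: arr=3 -> substrate=0 bound=3 product=0
t=1: arr=3 -> substrate=2 bound=4 product=0
t=2: arr=3 -> substrate=5 bound=4 product=0
t=3: arr=1 -> substrate=6 bound=4 product=0
t=4: arr=3 -> substrate=6 bound=4 product=3
t=5: arr=0 -> substrate=5 bound=4 product=4
t=6: arr=2 -> substrate=7 bound=4 product=4
t=7: arr=0 -> substrate=7 bound=4 product=4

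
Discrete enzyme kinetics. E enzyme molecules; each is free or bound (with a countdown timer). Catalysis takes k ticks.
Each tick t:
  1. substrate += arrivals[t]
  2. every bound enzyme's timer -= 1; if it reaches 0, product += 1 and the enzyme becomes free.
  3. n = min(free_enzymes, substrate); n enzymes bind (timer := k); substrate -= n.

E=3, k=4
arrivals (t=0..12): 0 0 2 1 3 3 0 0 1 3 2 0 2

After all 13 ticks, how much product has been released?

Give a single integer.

Answer: 6

Derivation:
t=0: arr=0 -> substrate=0 bound=0 product=0
t=1: arr=0 -> substrate=0 bound=0 product=0
t=2: arr=2 -> substrate=0 bound=2 product=0
t=3: arr=1 -> substrate=0 bound=3 product=0
t=4: arr=3 -> substrate=3 bound=3 product=0
t=5: arr=3 -> substrate=6 bound=3 product=0
t=6: arr=0 -> substrate=4 bound=3 product=2
t=7: arr=0 -> substrate=3 bound=3 product=3
t=8: arr=1 -> substrate=4 bound=3 product=3
t=9: arr=3 -> substrate=7 bound=3 product=3
t=10: arr=2 -> substrate=7 bound=3 product=5
t=11: arr=0 -> substrate=6 bound=3 product=6
t=12: arr=2 -> substrate=8 bound=3 product=6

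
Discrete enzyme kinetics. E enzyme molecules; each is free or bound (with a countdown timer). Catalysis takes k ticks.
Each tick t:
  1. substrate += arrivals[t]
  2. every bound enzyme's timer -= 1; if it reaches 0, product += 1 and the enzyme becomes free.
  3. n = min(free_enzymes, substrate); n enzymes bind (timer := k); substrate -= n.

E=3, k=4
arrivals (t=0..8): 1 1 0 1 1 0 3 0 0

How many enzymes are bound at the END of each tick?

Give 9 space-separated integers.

t=0: arr=1 -> substrate=0 bound=1 product=0
t=1: arr=1 -> substrate=0 bound=2 product=0
t=2: arr=0 -> substrate=0 bound=2 product=0
t=3: arr=1 -> substrate=0 bound=3 product=0
t=4: arr=1 -> substrate=0 bound=3 product=1
t=5: arr=0 -> substrate=0 bound=2 product=2
t=6: arr=3 -> substrate=2 bound=3 product=2
t=7: arr=0 -> substrate=1 bound=3 product=3
t=8: arr=0 -> substrate=0 bound=3 product=4

Answer: 1 2 2 3 3 2 3 3 3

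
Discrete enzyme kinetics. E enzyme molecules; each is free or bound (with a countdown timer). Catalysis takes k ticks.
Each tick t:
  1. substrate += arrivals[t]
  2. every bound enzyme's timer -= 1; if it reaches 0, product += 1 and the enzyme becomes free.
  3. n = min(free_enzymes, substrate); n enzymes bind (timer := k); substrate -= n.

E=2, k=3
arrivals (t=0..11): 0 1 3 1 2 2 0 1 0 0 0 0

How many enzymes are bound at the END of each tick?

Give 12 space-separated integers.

Answer: 0 1 2 2 2 2 2 2 2 2 2 2

Derivation:
t=0: arr=0 -> substrate=0 bound=0 product=0
t=1: arr=1 -> substrate=0 bound=1 product=0
t=2: arr=3 -> substrate=2 bound=2 product=0
t=3: arr=1 -> substrate=3 bound=2 product=0
t=4: arr=2 -> substrate=4 bound=2 product=1
t=5: arr=2 -> substrate=5 bound=2 product=2
t=6: arr=0 -> substrate=5 bound=2 product=2
t=7: arr=1 -> substrate=5 bound=2 product=3
t=8: arr=0 -> substrate=4 bound=2 product=4
t=9: arr=0 -> substrate=4 bound=2 product=4
t=10: arr=0 -> substrate=3 bound=2 product=5
t=11: arr=0 -> substrate=2 bound=2 product=6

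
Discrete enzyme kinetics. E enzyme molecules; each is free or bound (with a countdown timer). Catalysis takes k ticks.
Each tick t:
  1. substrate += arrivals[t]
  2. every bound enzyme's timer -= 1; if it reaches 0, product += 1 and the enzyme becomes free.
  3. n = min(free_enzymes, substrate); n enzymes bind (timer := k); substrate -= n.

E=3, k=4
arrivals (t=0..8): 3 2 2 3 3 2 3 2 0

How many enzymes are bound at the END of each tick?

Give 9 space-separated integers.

Answer: 3 3 3 3 3 3 3 3 3

Derivation:
t=0: arr=3 -> substrate=0 bound=3 product=0
t=1: arr=2 -> substrate=2 bound=3 product=0
t=2: arr=2 -> substrate=4 bound=3 product=0
t=3: arr=3 -> substrate=7 bound=3 product=0
t=4: arr=3 -> substrate=7 bound=3 product=3
t=5: arr=2 -> substrate=9 bound=3 product=3
t=6: arr=3 -> substrate=12 bound=3 product=3
t=7: arr=2 -> substrate=14 bound=3 product=3
t=8: arr=0 -> substrate=11 bound=3 product=6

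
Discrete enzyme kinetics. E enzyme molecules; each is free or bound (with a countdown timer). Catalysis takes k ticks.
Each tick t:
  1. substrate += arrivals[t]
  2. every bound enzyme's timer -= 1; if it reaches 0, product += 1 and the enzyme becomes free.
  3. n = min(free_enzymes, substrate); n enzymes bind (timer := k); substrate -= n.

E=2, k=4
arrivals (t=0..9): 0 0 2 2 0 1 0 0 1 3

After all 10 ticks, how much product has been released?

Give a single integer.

Answer: 2

Derivation:
t=0: arr=0 -> substrate=0 bound=0 product=0
t=1: arr=0 -> substrate=0 bound=0 product=0
t=2: arr=2 -> substrate=0 bound=2 product=0
t=3: arr=2 -> substrate=2 bound=2 product=0
t=4: arr=0 -> substrate=2 bound=2 product=0
t=5: arr=1 -> substrate=3 bound=2 product=0
t=6: arr=0 -> substrate=1 bound=2 product=2
t=7: arr=0 -> substrate=1 bound=2 product=2
t=8: arr=1 -> substrate=2 bound=2 product=2
t=9: arr=3 -> substrate=5 bound=2 product=2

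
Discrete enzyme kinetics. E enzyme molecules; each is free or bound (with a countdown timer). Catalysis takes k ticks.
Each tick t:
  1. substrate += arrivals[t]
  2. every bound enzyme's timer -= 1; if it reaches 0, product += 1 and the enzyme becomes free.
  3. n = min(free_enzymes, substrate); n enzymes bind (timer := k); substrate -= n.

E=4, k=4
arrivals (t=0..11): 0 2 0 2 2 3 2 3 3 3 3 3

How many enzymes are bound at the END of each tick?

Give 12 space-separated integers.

t=0: arr=0 -> substrate=0 bound=0 product=0
t=1: arr=2 -> substrate=0 bound=2 product=0
t=2: arr=0 -> substrate=0 bound=2 product=0
t=3: arr=2 -> substrate=0 bound=4 product=0
t=4: arr=2 -> substrate=2 bound=4 product=0
t=5: arr=3 -> substrate=3 bound=4 product=2
t=6: arr=2 -> substrate=5 bound=4 product=2
t=7: arr=3 -> substrate=6 bound=4 product=4
t=8: arr=3 -> substrate=9 bound=4 product=4
t=9: arr=3 -> substrate=10 bound=4 product=6
t=10: arr=3 -> substrate=13 bound=4 product=6
t=11: arr=3 -> substrate=14 bound=4 product=8

Answer: 0 2 2 4 4 4 4 4 4 4 4 4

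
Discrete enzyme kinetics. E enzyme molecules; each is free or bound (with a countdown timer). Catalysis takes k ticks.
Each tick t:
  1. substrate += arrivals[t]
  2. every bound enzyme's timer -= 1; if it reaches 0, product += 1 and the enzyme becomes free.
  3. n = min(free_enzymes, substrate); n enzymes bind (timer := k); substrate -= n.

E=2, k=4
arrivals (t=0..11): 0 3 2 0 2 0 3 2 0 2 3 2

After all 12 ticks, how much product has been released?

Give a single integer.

t=0: arr=0 -> substrate=0 bound=0 product=0
t=1: arr=3 -> substrate=1 bound=2 product=0
t=2: arr=2 -> substrate=3 bound=2 product=0
t=3: arr=0 -> substrate=3 bound=2 product=0
t=4: arr=2 -> substrate=5 bound=2 product=0
t=5: arr=0 -> substrate=3 bound=2 product=2
t=6: arr=3 -> substrate=6 bound=2 product=2
t=7: arr=2 -> substrate=8 bound=2 product=2
t=8: arr=0 -> substrate=8 bound=2 product=2
t=9: arr=2 -> substrate=8 bound=2 product=4
t=10: arr=3 -> substrate=11 bound=2 product=4
t=11: arr=2 -> substrate=13 bound=2 product=4

Answer: 4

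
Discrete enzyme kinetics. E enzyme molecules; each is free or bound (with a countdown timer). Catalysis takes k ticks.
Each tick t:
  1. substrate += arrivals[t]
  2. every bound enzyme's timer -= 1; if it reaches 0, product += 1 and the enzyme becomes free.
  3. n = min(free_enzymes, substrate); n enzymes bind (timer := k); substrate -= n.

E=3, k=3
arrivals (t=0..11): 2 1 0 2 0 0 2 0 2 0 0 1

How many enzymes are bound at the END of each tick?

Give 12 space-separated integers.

Answer: 2 3 3 3 2 2 2 2 3 2 2 2

Derivation:
t=0: arr=2 -> substrate=0 bound=2 product=0
t=1: arr=1 -> substrate=0 bound=3 product=0
t=2: arr=0 -> substrate=0 bound=3 product=0
t=3: arr=2 -> substrate=0 bound=3 product=2
t=4: arr=0 -> substrate=0 bound=2 product=3
t=5: arr=0 -> substrate=0 bound=2 product=3
t=6: arr=2 -> substrate=0 bound=2 product=5
t=7: arr=0 -> substrate=0 bound=2 product=5
t=8: arr=2 -> substrate=1 bound=3 product=5
t=9: arr=0 -> substrate=0 bound=2 product=7
t=10: arr=0 -> substrate=0 bound=2 product=7
t=11: arr=1 -> substrate=0 bound=2 product=8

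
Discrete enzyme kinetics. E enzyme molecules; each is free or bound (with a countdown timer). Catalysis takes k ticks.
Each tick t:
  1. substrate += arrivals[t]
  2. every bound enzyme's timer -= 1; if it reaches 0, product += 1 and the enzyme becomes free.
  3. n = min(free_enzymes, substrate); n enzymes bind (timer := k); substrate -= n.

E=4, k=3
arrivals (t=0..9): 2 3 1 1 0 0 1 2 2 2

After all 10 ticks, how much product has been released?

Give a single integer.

t=0: arr=2 -> substrate=0 bound=2 product=0
t=1: arr=3 -> substrate=1 bound=4 product=0
t=2: arr=1 -> substrate=2 bound=4 product=0
t=3: arr=1 -> substrate=1 bound=4 product=2
t=4: arr=0 -> substrate=0 bound=3 product=4
t=5: arr=0 -> substrate=0 bound=3 product=4
t=6: arr=1 -> substrate=0 bound=2 product=6
t=7: arr=2 -> substrate=0 bound=3 product=7
t=8: arr=2 -> substrate=1 bound=4 product=7
t=9: arr=2 -> substrate=2 bound=4 product=8

Answer: 8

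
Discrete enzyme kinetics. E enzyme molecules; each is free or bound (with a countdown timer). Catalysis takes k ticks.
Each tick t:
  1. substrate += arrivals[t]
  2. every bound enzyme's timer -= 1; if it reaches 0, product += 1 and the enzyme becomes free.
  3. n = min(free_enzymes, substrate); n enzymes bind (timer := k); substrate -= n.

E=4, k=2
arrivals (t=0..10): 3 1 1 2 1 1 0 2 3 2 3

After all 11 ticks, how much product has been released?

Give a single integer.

t=0: arr=3 -> substrate=0 bound=3 product=0
t=1: arr=1 -> substrate=0 bound=4 product=0
t=2: arr=1 -> substrate=0 bound=2 product=3
t=3: arr=2 -> substrate=0 bound=3 product=4
t=4: arr=1 -> substrate=0 bound=3 product=5
t=5: arr=1 -> substrate=0 bound=2 product=7
t=6: arr=0 -> substrate=0 bound=1 product=8
t=7: arr=2 -> substrate=0 bound=2 product=9
t=8: arr=3 -> substrate=1 bound=4 product=9
t=9: arr=2 -> substrate=1 bound=4 product=11
t=10: arr=3 -> substrate=2 bound=4 product=13

Answer: 13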